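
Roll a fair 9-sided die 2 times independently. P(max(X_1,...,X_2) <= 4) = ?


P(max <= 4) = P(all X_i <= 4) = (P(X_1 <= 4))^2
= (4/9)^2 = 16/81

16/81


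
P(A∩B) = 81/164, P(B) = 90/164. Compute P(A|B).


P(A|B) = P(A∩B)/P(B) = (81/164)/(90/164) = 81/90 = 9/10

9/10


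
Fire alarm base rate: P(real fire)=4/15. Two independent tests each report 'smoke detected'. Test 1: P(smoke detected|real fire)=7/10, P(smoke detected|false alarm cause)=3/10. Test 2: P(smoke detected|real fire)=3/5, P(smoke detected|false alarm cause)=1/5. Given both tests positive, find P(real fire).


After test 1: P(+) = 7/10*4/15 + 3/10*11/15 = 61/150
P(B|+) = (14/75)/(61/150) = 28/61
After test 2 (use post1 as new prior): P(+) = 3/5*28/61 + 1/5*33/61 = 117/305
P(B|+,+) = (84/305)/(117/305) = 28/39

28/39


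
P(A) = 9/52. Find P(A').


P(A') = 1 - P(A) = 1 - 9/52 = 43/52

43/52


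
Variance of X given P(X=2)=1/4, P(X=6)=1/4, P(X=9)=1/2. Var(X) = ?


E[X] = 13/2, E[X^2] = 101/2
Var(X) = E[X^2] - (E[X])^2 = 101/2 - (13/2)^2 = 33/4

33/4


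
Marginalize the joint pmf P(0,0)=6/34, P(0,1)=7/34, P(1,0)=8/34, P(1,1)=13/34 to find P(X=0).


P(X=0) = P(0,0)+P(0,1) = 6/34 + 7/34 = 13/34

13/34


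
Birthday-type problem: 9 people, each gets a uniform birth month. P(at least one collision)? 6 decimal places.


P(all different) = prod((12-i)/12 for i=0..8) = 0.015472
P(at least one match) = 1 - 0.015472 = 0.984528

0.984528


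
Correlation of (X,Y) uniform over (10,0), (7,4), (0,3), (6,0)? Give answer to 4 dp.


Cov(X,Y) = -3.0625, Var(X) = 13.1875, Var(Y) = 3.1875
rho = Cov/(sqrt(VarX)*sqrt(VarY)) = -0.4724

-0.4724


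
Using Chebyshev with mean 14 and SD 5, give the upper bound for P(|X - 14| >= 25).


k = 25/5 = 5
Chebyshev: P(|X-mu| >= k*sigma) <= 1/k^2 = 1/5^2 = 1/25

1/25


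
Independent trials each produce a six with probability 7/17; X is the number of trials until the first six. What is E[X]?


For geometric (trials until first success), E[X] = 1/p = 1/(7/17) = 17/7

17/7


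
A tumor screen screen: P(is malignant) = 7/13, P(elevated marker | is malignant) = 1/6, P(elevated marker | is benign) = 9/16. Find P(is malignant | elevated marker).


P(A) = P(A|B)P(B) + P(A|B')P(B') = 1/6*7/13 + 9/16*6/13 = 109/312
P(B|A) = P(A|B)P(B)/P(A) = (7/78)/(109/312) = 28/109

28/109


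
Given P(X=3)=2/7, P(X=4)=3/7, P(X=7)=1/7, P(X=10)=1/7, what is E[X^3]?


E[X^3] = sum(g(x)*P(x))
= 27*2/7 + 64*3/7 + 343*1/7 + 1000*1/7
= 227

227


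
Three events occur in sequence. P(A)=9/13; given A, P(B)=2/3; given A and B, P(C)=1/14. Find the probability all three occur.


P(A∩B∩C) = P(A) * P(B|A) * P(C|A∩B)
= 9/13 * 2/3 * 1/14
= 6/13 * 1/14 = 3/91

3/91


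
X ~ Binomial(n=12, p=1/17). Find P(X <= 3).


P(X<=3) = P(X=0) + P(X=1) + P(X=2) + P(X=3)
= 281474976710656/582622237229761 + 211106232532992/582622237229761 + 72567767433216/582622237229761 + 15118284881920/582622237229761
= 580267261558784/582622237229761

580267261558784/582622237229761


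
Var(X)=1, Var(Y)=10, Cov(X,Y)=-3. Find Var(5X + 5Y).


Var(5X + 5Y) = 5^2*Var(X) + 5^2*Var(Y) + 2*5*5*Cov(X,Y)
= 25*1 + 25*10 + 50*(-3)
= 25 + 250 - 150 = 125

125


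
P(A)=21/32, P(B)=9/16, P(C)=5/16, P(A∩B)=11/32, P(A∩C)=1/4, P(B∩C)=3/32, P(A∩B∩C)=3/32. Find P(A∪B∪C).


P(A∪B∪C) = P(A)+P(B)+P(C) - P(AB)-P(AC)-P(BC) + P(ABC)
= 21/32+9/16+5/16 - 11/32-1/4-3/32 + 3/32
= 15/16

15/16


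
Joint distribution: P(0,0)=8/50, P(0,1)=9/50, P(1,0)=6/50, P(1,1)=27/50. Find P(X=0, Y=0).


Read from table: P(X=0, Y=0) = 8/50 = 4/25

4/25


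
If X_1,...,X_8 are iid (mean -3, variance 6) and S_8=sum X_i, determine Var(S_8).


By independence, Var(S_n) = n*Var(X_1) = 8*6 = 48

48


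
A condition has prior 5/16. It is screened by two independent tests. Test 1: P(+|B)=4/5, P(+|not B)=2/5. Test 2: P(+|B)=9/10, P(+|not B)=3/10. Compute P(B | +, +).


After test 1: P(+) = 4/5*5/16 + 2/5*11/16 = 21/40
P(B|+) = (1/4)/(21/40) = 10/21
After test 2 (use post1 as new prior): P(+) = 9/10*10/21 + 3/10*11/21 = 41/70
P(B|+,+) = (3/7)/(41/70) = 30/41

30/41


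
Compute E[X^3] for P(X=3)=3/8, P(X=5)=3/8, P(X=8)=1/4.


E[X^3] = sum(g(x)*P(x))
= 27*3/8 + 125*3/8 + 512*1/4
= 185

185


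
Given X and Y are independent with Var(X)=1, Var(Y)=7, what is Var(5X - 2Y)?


Independence => Cov(X,Y)=0
Var(5X - 2Y) = 5^2*Var(X) + (-2)^2*Var(Y)
= 25*1 + 4*7 = 53

53


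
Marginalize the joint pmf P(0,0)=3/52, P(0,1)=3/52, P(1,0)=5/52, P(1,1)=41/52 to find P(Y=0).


P(Y=0) = P(0,0)+P(1,0) = 3/52 + 5/52 = 8/52 = 2/13

2/13


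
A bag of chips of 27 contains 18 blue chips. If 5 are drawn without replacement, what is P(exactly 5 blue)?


P(X=5) = C(18,5)*C(9,0) / C(27,5)
= 8568*1 / 80730
= 8568/80730 = 476/4485

476/4485


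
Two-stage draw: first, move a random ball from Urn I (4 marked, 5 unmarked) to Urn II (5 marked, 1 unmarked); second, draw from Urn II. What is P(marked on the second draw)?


P(transfer marked) = 4/9; P(transfer unmarked) = 5/9
If marked transferred: Urn II has 6 marked of 7, so P(marked|marked moved) = 6/7
If unmarked transferred: Urn II has 5 marked of 7, so P(marked|unmarked moved) = 5/7
By total probability: P(marked) = 4/9*6/7 + 5/9*5/7 = 7/9

7/9


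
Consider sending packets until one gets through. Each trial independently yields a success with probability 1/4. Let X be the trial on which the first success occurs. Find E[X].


For geometric (trials until first success), E[X] = 1/p = 1/(1/4) = 4

4


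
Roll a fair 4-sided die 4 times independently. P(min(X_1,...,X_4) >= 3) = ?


P(min >= 3) = P(all X_i >= 3) = (P(X_1 >= 3))^4
= (2/4)^4 = (1/2)^4 = 1/16

1/16


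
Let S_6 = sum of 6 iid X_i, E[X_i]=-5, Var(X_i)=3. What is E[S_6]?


E[S_n] = n*E[X_1] = 6*-5 = -30

-30


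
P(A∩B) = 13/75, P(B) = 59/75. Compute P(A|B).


P(A|B) = P(A∩B)/P(B) = (13/75)/(59/75) = 13/59

13/59


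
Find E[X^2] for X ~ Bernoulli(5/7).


For Bernoulli: X in {0,1}
E[X^2] = 0^2*(1-5/7) + 1^2*5/7 = 5/7

5/7


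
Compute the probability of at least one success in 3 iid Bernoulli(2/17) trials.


P(at least one) = 1 - P(none)
P(none) = (1 - 2/17)^3 = (15/17)^3 = 3375/4913
P(at least one) = 1 - 3375/4913 = 1538/4913

1538/4913


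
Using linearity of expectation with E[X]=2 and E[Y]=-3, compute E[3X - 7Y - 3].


E[3X - 7Y - 3] = 3*E[X] - 7*E[Y] - 3
= (3)*(2) + (-7)*(-3) + (-3)
= 6 + 21 - 3 = 24

24


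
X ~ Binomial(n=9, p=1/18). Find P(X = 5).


P(X=5) = C(9,5) * p^5 * (1-p)^4
= 126 * 1/1889568 * 83521/104976
= 584647/11019960576

584647/11019960576


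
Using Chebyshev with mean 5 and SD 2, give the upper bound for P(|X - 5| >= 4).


k = 4/2 = 2
Chebyshev: P(|X-mu| >= k*sigma) <= 1/k^2 = 1/2^2 = 1/4

1/4


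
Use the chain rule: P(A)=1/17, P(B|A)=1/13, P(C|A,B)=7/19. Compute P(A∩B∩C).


P(A∩B∩C) = P(A) * P(B|A) * P(C|A∩B)
= 1/17 * 1/13 * 7/19
= 1/221 * 7/19 = 7/4199

7/4199


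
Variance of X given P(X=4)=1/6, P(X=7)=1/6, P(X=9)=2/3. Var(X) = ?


E[X] = 47/6, E[X^2] = 389/6
Var(X) = E[X^2] - (E[X])^2 = 389/6 - (47/6)^2 = 125/36

125/36


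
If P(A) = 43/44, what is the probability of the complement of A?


P(A') = 1 - P(A) = 1 - 43/44 = 1/44

1/44


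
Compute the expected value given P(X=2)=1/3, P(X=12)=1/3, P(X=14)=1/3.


E[X] = sum(x * P(x))
= 2*1/3 + 12*1/3 + 14*1/3
= 28/3

28/3


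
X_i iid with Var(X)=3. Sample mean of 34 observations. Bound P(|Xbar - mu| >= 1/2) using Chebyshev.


Var(Xbar) = Var(X)/n = 3/34
Chebyshev: P(|Xbar-mu| >= 1/2) <= Var(Xbar)/(1/2)^2 = (3/34)/(1/4) = 6/17

6/17


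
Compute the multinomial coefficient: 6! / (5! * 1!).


6! = 720
Denominator: 5!=120 * 1!=1
Coefficient = 720 / 120 = 6

6


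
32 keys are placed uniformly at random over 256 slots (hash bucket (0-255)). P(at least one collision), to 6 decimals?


P(all different) = prod((256-i)/256 for i=0..31) = 0.132357
P(at least one match) = 1 - 0.132357 = 0.867643

0.867643


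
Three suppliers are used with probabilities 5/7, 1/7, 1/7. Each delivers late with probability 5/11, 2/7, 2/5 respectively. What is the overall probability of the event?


P(A) = P(A|B1)P(B1) + P(A|B2)P(B2) + P(A|B3)P(B3)
= 5/11*5/7 + 2/7*1/7 + 2/5*1/7
= 25/77 + 2/49 + 2/35 = 1139/2695

1139/2695


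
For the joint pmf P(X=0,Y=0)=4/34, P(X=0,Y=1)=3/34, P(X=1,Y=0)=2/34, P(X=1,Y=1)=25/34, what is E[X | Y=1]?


P(Y=1) = 28/34
E[X|Y=1] = (0*3 + 1*25)/28 = 25/28

25/28


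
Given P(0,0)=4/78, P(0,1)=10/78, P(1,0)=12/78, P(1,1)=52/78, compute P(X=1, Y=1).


Read from table: P(X=1, Y=1) = 52/78 = 2/3

2/3


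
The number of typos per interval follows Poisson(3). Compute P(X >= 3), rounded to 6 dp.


P(X>=3) = 1 - P(X<=2) = 1 - (e^(-3)*3^0/0! + e^(-3)*3^1/1! + e^(-3)*3^2/2!)
≈ 1 - (0.0497870684 + 0.1493612051 + 0.2240418077)
= 1 - 0.4231900812 = 0.5768099188
≈ 0.576810

0.576810


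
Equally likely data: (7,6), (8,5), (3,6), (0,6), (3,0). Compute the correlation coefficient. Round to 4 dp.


Cov(X,Y) = 0.6800, Var(X) = 8.5600, Var(Y) = 5.4400
rho = Cov/(sqrt(VarX)*sqrt(VarY)) = 0.0996

0.0996


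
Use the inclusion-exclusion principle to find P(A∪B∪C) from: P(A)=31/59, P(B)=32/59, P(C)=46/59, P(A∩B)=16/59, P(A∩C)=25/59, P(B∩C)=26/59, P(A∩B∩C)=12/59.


P(A∪B∪C) = P(A)+P(B)+P(C) - P(AB)-P(AC)-P(BC) + P(ABC)
= 31/59+32/59+46/59 - 16/59-25/59-26/59 + 12/59
= 54/59

54/59


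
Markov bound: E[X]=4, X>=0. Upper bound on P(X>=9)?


Markov: P(X >= a) <= E[X]/a
P(X >= 9) <= 4/9

4/9


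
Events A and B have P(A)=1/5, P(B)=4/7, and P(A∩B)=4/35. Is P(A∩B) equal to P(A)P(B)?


P(A)*P(B) = 1/5*4/7 = 4/35
P(A∩B) = 4/35, which equals P(A)P(B), so independent

Yes, A and B are independent


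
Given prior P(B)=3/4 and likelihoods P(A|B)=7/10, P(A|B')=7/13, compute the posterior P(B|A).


P(A) = P(A|B)P(B) + P(A|B')P(B') = 7/10*3/4 + 7/13*1/4 = 343/520
P(B|A) = P(A|B)P(B)/P(A) = (21/40)/(343/520) = 39/49

39/49


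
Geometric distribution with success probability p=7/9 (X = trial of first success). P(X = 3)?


P(X=3) = (1-p)^2 * p = (2/9)^2 * 7/9
= 4/81 * 7/9 = 28/729

28/729


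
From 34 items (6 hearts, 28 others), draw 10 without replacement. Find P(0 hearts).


P(X=0) = C(6,0)*C(28,10) / C(34,10)
= 1*13123110 / 131128140
= 13123110/131128140 = 3059/30566

3059/30566


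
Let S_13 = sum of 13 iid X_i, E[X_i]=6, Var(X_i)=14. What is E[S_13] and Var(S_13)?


E[S_n] = n*mu = 13*6 = 78
Var(S_n) = n*sigma^2 = 13*14 = 182

E[S_13]=78, Var(S_13)=182


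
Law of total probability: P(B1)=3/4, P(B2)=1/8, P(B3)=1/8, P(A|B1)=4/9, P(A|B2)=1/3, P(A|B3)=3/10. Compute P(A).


P(A) = P(A|B1)P(B1) + P(A|B2)P(B2) + P(A|B3)P(B3)
= 4/9*3/4 + 1/3*1/8 + 3/10*1/8
= 1/3 + 1/24 + 3/80 = 33/80

33/80


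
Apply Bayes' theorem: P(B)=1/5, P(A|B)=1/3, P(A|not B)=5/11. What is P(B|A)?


P(A) = P(A|B)P(B) + P(A|B')P(B') = 1/3*1/5 + 5/11*4/5 = 71/165
P(B|A) = P(A|B)P(B)/P(A) = (1/15)/(71/165) = 11/71

11/71


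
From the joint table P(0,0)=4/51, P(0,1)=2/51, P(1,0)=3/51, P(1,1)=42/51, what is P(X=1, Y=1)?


Read from table: P(X=1, Y=1) = 42/51 = 14/17

14/17


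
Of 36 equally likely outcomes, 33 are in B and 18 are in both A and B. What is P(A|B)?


P(A|B) = P(A∩B)/P(B) = (18/36)/(33/36) = 18/33 = 6/11

6/11


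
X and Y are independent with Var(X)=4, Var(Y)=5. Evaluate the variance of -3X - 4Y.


Independence => Cov(X,Y)=0
Var(-3X - 4Y) = (-3)^2*Var(X) + (-4)^2*Var(Y)
= 9*4 + 16*5 = 116

116


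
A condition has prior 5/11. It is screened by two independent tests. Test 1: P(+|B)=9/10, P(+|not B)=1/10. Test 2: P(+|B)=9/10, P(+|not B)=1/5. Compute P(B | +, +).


After test 1: P(+) = 9/10*5/11 + 1/10*6/11 = 51/110
P(B|+) = (9/22)/(51/110) = 15/17
After test 2 (use post1 as new prior): P(+) = 9/10*15/17 + 1/5*2/17 = 139/170
P(B|+,+) = (27/34)/(139/170) = 135/139

135/139


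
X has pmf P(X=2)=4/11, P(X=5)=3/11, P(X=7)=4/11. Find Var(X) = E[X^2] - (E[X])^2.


E[X] = 51/11, E[X^2] = 287/11
Var(X) = E[X^2] - (E[X])^2 = 287/11 - (51/11)^2 = 556/121

556/121


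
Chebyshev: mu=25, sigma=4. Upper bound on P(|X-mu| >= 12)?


k = 12/4 = 3
Chebyshev: P(|X-mu| >= k*sigma) <= 1/k^2 = 1/3^2 = 1/9

1/9


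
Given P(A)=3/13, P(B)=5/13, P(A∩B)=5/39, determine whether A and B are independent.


P(A)*P(B) = 3/13*5/13 = 15/169
P(A∩B) = 5/39 != 15/169, so not independent

No, A and B are not independent


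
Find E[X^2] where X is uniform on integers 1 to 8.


E[X^2] = (1/8) * sum(x^2 for x=1..8)
= 204/8 = 51/2

51/2


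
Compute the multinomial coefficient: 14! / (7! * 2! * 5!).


14! = 87178291200
Denominator: 7!=5040 * 2!=2 * 5!=120
Coefficient = 87178291200 / 1209600 = 72072

72072


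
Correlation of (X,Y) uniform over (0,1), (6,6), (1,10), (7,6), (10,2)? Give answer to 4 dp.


Cov(X,Y) = -2.4000, Var(X) = 14.1600, Var(Y) = 10.4000
rho = Cov/(sqrt(VarX)*sqrt(VarY)) = -0.1978

-0.1978


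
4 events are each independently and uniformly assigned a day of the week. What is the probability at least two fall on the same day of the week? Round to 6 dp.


P(all different) = prod((7-i)/7 for i=0..3) = 0.349854
P(at least one match) = 1 - 0.349854 = 0.650146

0.650146


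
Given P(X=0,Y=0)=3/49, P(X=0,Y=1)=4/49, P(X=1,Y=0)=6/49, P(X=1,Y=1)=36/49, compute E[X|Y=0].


P(Y=0) = 9/49
E[X|Y=0] = (0*3 + 1*6)/9 = 6/9 = 2/3

2/3


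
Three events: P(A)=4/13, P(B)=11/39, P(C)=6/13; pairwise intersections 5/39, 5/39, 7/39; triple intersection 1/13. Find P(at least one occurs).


P(A∪B∪C) = P(A)+P(B)+P(C) - P(AB)-P(AC)-P(BC) + P(ABC)
= 4/13+11/39+6/13 - 5/39-5/39-7/39 + 1/13
= 9/13

9/13


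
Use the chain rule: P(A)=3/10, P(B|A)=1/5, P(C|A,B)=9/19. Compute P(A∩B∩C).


P(A∩B∩C) = P(A) * P(B|A) * P(C|A∩B)
= 3/10 * 1/5 * 9/19
= 3/50 * 9/19 = 27/950

27/950


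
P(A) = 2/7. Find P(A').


P(A') = 1 - P(A) = 1 - 2/7 = 5/7

5/7


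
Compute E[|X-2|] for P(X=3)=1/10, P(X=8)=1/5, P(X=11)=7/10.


E[|X-2|] = sum(g(x)*P(x))
= 1*1/10 + 6*1/5 + 9*7/10
= 38/5

38/5


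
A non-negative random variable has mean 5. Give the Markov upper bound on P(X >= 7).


Markov: P(X >= a) <= E[X]/a
P(X >= 7) <= 5/7

5/7


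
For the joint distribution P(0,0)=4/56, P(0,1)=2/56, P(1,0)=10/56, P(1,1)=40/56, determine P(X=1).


P(X=1) = P(1,0)+P(1,1) = 10/56 + 40/56 = 50/56 = 25/28

25/28


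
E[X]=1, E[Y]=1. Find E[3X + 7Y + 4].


E[3X + 7Y + 4] = 3*E[X] + 7*E[Y] + 4
= (3)*(1) + (7)*(1) + (4)
= 3 + 7 + 4 = 14

14


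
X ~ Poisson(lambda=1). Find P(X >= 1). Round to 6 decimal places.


P(X>=1) = 1 - P(X<=0) = 1 - (e^(-1)*1^0/0!)
≈ 1 - 0.3678794412 = 0.6321205588
≈ 0.632121

0.632121


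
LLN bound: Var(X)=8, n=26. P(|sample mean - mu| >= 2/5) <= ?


Var(Xbar) = Var(X)/n = 8/26
Chebyshev: P(|Xbar-mu| >= 2/5) <= Var(Xbar)/(2/5)^2 = (4/13)/(4/25) = 25/13
Bound exceeds 1, so trivial bound: 1

1


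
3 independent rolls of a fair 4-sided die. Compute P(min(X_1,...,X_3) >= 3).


P(min >= 3) = P(all X_i >= 3) = (P(X_1 >= 3))^3
= (2/4)^3 = (1/2)^3 = 1/8

1/8


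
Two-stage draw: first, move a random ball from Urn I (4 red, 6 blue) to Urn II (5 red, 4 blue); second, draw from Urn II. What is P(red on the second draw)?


P(transfer red) = 4/10 = 2/5; P(transfer blue) = 3/5
If red transferred: Urn II has 6 red of 10, so P(red|red moved) = 3/5
If blue transferred: Urn II has 5 red of 10, so P(red|blue moved) = 1/2
By total probability: P(red) = 2/5*3/5 + 3/5*1/2 = 27/50

27/50


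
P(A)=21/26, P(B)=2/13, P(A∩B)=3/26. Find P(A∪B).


P(A∪B) = P(A) + P(B) - P(A∩B)
= 21/26 + 2/13 - 3/26 = 11/13

11/13


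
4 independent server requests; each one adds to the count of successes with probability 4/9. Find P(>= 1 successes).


P(at least one) = 1 - P(none)
P(none) = (1 - 4/9)^4 = (5/9)^4 = 625/6561
P(at least one) = 1 - 625/6561 = 5936/6561

5936/6561


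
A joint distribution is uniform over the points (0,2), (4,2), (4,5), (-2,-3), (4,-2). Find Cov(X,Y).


E[X]=2, E[Y]=4/5, E[XY]=26/5
Cov(X,Y) = E[XY] - E[X]E[Y] = 26/5 - 2*4/5 = 18/5

18/5


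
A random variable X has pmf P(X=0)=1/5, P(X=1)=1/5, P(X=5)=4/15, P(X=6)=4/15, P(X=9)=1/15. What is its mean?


E[X] = sum(x * P(x))
= 0*1/5 + 1*1/5 + 5*4/15 + 6*4/15 + 9*1/15
= 56/15

56/15


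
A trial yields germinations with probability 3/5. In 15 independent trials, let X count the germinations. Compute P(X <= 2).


P(X<=2) = P(X=0) + P(X=1) + P(X=2)
= 32768/30517578125 + 147456/6103515625 + 1548288/6103515625
= 8511488/30517578125

8511488/30517578125


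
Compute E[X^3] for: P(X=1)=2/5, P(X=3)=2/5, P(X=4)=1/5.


E[X^3] = sum(x^3 * P(x))
= 1*2/5 + 27*2/5 + 64*1/5
= 24

24


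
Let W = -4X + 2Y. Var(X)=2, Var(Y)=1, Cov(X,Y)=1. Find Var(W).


Var(-4X + 2Y) = (-4)^2*Var(X) + 2^2*Var(Y) + 2*(-4)*2*Cov(X,Y)
= 16*2 + 4*1 - 16*1
= 32 + 4 - 16 = 20

20


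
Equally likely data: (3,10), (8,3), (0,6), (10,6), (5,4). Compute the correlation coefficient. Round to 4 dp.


Cov(X,Y) = -3.3600, Var(X) = 12.5600, Var(Y) = 5.7600
rho = Cov/(sqrt(VarX)*sqrt(VarY)) = -0.3950

-0.3950


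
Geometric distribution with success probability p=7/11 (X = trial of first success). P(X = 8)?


P(X=8) = (1-p)^7 * p = (4/11)^7 * 7/11
= 16384/19487171 * 7/11 = 114688/214358881

114688/214358881


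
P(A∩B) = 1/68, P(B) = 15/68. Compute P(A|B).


P(A|B) = P(A∩B)/P(B) = (1/68)/(15/68) = 1/15

1/15


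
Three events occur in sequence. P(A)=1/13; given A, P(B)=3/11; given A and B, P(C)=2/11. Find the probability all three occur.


P(A∩B∩C) = P(A) * P(B|A) * P(C|A∩B)
= 1/13 * 3/11 * 2/11
= 3/143 * 2/11 = 6/1573

6/1573


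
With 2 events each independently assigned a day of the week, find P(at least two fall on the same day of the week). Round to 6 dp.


P(all different) = prod((7-i)/7 for i=0..1) = 0.857143
P(at least one match) = 1 - 0.857143 = 0.142857

0.142857


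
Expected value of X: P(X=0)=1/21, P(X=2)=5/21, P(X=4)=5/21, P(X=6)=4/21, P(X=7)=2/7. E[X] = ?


E[X] = sum(x * P(x))
= 0*1/21 + 2*5/21 + 4*5/21 + 6*4/21 + 7*2/7
= 32/7

32/7


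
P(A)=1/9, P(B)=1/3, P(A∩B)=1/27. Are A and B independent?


P(A)*P(B) = 1/9*1/3 = 1/27
P(A∩B) = 1/27, which equals P(A)P(B), so independent

Yes, A and B are independent


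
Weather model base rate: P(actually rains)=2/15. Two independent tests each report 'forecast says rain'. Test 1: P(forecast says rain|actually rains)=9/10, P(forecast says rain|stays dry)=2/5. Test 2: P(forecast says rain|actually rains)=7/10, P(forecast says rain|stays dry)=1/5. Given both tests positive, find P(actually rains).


After test 1: P(+) = 9/10*2/15 + 2/5*13/15 = 7/15
P(B|+) = (3/25)/(7/15) = 9/35
After test 2 (use post1 as new prior): P(+) = 7/10*9/35 + 1/5*26/35 = 23/70
P(B|+,+) = (9/50)/(23/70) = 63/115

63/115


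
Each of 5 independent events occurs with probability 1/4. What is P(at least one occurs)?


P(at least one) = 1 - P(none)
P(none) = (1 - 1/4)^5 = (3/4)^5 = 243/1024
P(at least one) = 1 - 243/1024 = 781/1024

781/1024


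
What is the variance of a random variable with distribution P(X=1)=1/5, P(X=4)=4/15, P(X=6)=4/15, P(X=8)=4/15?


E[X] = 5, E[X^2] = 467/15
Var(X) = E[X^2] - (E[X])^2 = 467/15 - (5)^2 = 92/15

92/15


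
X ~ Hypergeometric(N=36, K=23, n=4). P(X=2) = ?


P(X=2) = C(23,2)*C(13,2) / C(36,4)
= 253*78 / 58905
= 19734/58905 = 598/1785

598/1785


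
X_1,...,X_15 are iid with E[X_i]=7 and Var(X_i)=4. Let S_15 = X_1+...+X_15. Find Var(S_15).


By independence, Var(S_n) = n*Var(X_1) = 15*4 = 60

60


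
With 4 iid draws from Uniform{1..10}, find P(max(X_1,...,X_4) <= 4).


P(max <= 4) = P(all X_i <= 4) = (P(X_1 <= 4))^4
= (4/10)^4 = (2/5)^4 = 16/625

16/625


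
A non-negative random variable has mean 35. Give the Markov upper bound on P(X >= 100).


Markov: P(X >= a) <= E[X]/a
P(X >= 100) <= 35/100 = 7/20

7/20


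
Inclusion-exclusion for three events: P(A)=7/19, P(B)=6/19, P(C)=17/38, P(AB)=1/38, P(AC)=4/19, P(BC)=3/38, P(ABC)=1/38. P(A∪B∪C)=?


P(A∪B∪C) = P(A)+P(B)+P(C) - P(AB)-P(AC)-P(BC) + P(ABC)
= 7/19+6/19+17/38 - 1/38-4/19-3/38 + 1/38
= 16/19

16/19


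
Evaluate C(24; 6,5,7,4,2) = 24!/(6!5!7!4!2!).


24! = 620448401733239439360000
Denominator: 6!=720 * 5!=120 * 7!=5040 * 4!=24 * 2!=2
Coefficient = 620448401733239439360000 / 20901888000 = 29683844910720

29683844910720


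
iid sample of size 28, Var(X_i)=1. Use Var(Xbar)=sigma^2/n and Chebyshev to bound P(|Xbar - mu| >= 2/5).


Var(Xbar) = Var(X)/n = 1/28
Chebyshev: P(|Xbar-mu| >= 2/5) <= Var(Xbar)/(2/5)^2 = (1/28)/(4/25) = 25/112

25/112


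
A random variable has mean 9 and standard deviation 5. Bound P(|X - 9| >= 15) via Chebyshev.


k = 15/5 = 3
Chebyshev: P(|X-mu| >= k*sigma) <= 1/k^2 = 1/3^2 = 1/9

1/9


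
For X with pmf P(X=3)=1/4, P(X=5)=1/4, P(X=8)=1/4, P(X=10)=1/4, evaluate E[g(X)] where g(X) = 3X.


E[3X] = sum(g(x)*P(x))
= 9*1/4 + 15*1/4 + 24*1/4 + 30*1/4
= 39/2

39/2


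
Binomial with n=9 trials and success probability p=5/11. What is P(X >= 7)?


P(X>=7) = P(X=7) + P(X=8) + P(X=9)
= 101250000/2357947691 + 21093750/2357947691 + 1953125/2357947691
= 124296875/2357947691

124296875/2357947691


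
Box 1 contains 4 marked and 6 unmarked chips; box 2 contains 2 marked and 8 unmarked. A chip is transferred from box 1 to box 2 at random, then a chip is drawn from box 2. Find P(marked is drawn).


P(transfer marked) = 4/10 = 2/5; P(transfer unmarked) = 3/5
If marked transferred: Urn II has 3 marked of 11, so P(marked|marked moved) = 3/11
If unmarked transferred: Urn II has 2 marked of 11, so P(marked|unmarked moved) = 2/11
By total probability: P(marked) = 2/5*3/11 + 3/5*2/11 = 12/55

12/55


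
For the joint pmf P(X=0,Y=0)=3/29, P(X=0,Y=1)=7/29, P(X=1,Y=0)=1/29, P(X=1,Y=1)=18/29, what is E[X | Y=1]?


P(Y=1) = 25/29
E[X|Y=1] = (0*7 + 1*18)/25 = 18/25

18/25


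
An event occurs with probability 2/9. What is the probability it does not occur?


P(A') = 1 - P(A) = 1 - 2/9 = 7/9

7/9


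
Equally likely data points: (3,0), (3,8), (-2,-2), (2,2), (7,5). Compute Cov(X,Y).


E[X]=13/5, E[Y]=13/5, E[XY]=67/5
Cov(X,Y) = E[XY] - E[X]E[Y] = 67/5 - 13/5*13/5 = 166/25

166/25


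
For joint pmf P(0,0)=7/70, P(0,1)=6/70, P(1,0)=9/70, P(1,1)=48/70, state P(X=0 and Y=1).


Read from table: P(X=0, Y=1) = 6/70 = 3/35

3/35


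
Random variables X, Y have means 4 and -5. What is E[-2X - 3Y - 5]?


E[-2X - 3Y - 5] = -2*E[X] - 3*E[Y] - 5
= (-2)*(4) + (-3)*(-5) + (-5)
= -8 + 15 - 5 = 2

2


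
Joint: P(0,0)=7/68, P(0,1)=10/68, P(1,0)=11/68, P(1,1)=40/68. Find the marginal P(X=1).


P(X=1) = P(1,0)+P(1,1) = 11/68 + 40/68 = 51/68 = 3/4

3/4


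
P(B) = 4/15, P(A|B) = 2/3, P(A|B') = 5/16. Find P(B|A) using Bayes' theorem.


P(A) = P(A|B)P(B) + P(A|B')P(B') = 2/3*4/15 + 5/16*11/15 = 293/720
P(B|A) = P(A|B)P(B)/P(A) = (8/45)/(293/720) = 128/293

128/293


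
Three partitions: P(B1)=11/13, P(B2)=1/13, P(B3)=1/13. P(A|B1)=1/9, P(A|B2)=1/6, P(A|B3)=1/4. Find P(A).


P(A) = P(A|B1)P(B1) + P(A|B2)P(B2) + P(A|B3)P(B3)
= 1/9*11/13 + 1/6*1/13 + 1/4*1/13
= 11/117 + 1/78 + 1/52 = 59/468

59/468


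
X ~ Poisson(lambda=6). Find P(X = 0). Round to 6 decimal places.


P(X=0) = e^(-6) * 6^0 / 0!
≈ 0.002478752177 * 1 / 1
≈ 0.002479

0.002479


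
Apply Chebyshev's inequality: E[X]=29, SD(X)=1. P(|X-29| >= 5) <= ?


k = 5/1 = 5
Chebyshev: P(|X-mu| >= k*sigma) <= 1/k^2 = 1/5^2 = 1/25

1/25


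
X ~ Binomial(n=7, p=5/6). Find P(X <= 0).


P(X<=0) = P(X=0)
= 1/279936
= 1/279936

1/279936


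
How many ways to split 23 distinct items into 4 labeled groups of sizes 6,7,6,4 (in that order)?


23! = 25852016738884976640000
Denominator: 6!=720 * 7!=5040 * 6!=720 * 4!=24
Coefficient = 25852016738884976640000 / 62705664000 = 412275623760

412275623760


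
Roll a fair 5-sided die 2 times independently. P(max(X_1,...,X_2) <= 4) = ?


P(max <= 4) = P(all X_i <= 4) = (P(X_1 <= 4))^2
= (4/5)^2 = 16/25

16/25


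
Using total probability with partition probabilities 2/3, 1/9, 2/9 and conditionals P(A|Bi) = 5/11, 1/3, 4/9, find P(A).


P(A) = P(A|B1)P(B1) + P(A|B2)P(B2) + P(A|B3)P(B3)
= 5/11*2/3 + 1/3*1/9 + 4/9*2/9
= 10/33 + 1/27 + 8/81 = 391/891

391/891


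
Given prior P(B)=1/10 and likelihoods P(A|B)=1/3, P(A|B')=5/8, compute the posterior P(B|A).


P(A) = P(A|B)P(B) + P(A|B')P(B') = 1/3*1/10 + 5/8*9/10 = 143/240
P(B|A) = P(A|B)P(B)/P(A) = (1/30)/(143/240) = 8/143

8/143


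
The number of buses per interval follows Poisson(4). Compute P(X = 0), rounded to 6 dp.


P(X=0) = e^(-4) * 4^0 / 0!
≈ 0.01831563889 * 1 / 1
≈ 0.018316

0.018316


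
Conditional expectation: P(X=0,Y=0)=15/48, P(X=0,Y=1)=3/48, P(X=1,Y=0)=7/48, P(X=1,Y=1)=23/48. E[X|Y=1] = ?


P(Y=1) = 26/48
E[X|Y=1] = (0*3 + 1*23)/26 = 23/26

23/26


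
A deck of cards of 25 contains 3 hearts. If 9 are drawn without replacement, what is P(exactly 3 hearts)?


P(X=3) = C(3,3)*C(22,6) / C(25,9)
= 1*74613 / 2042975
= 74613/2042975 = 21/575

21/575


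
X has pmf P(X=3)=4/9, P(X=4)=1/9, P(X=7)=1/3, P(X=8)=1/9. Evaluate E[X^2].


E[X^2] = sum(x^2 * P(x))
= 9*4/9 + 16*1/9 + 49*1/3 + 64*1/9
= 263/9

263/9


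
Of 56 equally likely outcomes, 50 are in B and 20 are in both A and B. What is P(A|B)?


P(A|B) = P(A∩B)/P(B) = (20/56)/(50/56) = 20/50 = 2/5

2/5


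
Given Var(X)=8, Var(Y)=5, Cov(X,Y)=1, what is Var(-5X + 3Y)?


Var(-5X + 3Y) = (-5)^2*Var(X) + 3^2*Var(Y) + 2*(-5)*3*Cov(X,Y)
= 25*8 + 9*5 - 30*1
= 200 + 45 - 30 = 215

215


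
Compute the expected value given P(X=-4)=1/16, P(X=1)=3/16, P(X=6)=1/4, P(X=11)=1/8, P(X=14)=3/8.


E[X] = sum(x * P(x))
= -4*1/16 + 1*3/16 + 6*1/4 + 11*1/8 + 14*3/8
= 129/16

129/16


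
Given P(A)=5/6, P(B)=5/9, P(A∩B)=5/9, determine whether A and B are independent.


P(A)*P(B) = 5/6*5/9 = 25/54
P(A∩B) = 5/9 != 25/54, so not independent

No, A and B are not independent


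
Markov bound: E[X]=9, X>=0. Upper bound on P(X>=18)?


Markov: P(X >= a) <= E[X]/a
P(X >= 18) <= 9/18 = 1/2

1/2


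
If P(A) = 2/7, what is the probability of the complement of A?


P(A') = 1 - P(A) = 1 - 2/7 = 5/7

5/7


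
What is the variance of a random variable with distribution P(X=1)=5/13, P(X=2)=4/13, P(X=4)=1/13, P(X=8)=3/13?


E[X] = 41/13, E[X^2] = 229/13
Var(X) = E[X^2] - (E[X])^2 = 229/13 - (41/13)^2 = 1296/169

1296/169


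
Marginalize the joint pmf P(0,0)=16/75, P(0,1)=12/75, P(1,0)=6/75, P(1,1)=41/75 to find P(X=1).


P(X=1) = P(1,0)+P(1,1) = 6/75 + 41/75 = 47/75

47/75


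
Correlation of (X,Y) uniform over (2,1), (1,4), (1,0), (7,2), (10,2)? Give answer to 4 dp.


Cov(X,Y) = 0.4400, Var(X) = 13.3600, Var(Y) = 1.7600
rho = Cov/(sqrt(VarX)*sqrt(VarY)) = 0.0907

0.0907


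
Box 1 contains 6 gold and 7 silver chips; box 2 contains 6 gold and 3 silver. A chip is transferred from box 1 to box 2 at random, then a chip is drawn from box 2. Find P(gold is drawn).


P(transfer gold) = 6/13; P(transfer silver) = 7/13
If gold transferred: Urn II has 7 gold of 10, so P(gold|gold moved) = 7/10
If silver transferred: Urn II has 6 gold of 10, so P(gold|silver moved) = 3/5
By total probability: P(gold) = 6/13*7/10 + 7/13*3/5 = 42/65

42/65


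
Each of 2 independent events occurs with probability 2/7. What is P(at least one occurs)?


P(at least one) = 1 - P(none)
P(none) = (1 - 2/7)^2 = (5/7)^2 = 25/49
P(at least one) = 1 - 25/49 = 24/49

24/49


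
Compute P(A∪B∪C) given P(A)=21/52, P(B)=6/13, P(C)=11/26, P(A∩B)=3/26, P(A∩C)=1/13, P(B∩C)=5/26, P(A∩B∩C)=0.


P(A∪B∪C) = P(A)+P(B)+P(C) - P(AB)-P(AC)-P(BC) + P(ABC)
= 21/52+6/13+11/26 - 3/26-1/13-5/26 + 0
= 47/52

47/52


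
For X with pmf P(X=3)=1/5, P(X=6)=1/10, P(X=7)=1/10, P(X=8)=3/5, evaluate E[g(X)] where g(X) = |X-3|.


E[|X-3|] = sum(g(x)*P(x))
= 0*1/5 + 3*1/10 + 4*1/10 + 5*3/5
= 37/10

37/10


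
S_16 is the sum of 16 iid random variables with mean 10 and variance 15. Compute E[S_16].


E[S_n] = n*E[X_1] = 16*10 = 160

160


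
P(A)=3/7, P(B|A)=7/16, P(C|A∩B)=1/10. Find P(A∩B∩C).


P(A∩B∩C) = P(A) * P(B|A) * P(C|A∩B)
= 3/7 * 7/16 * 1/10
= 3/16 * 1/10 = 3/160

3/160


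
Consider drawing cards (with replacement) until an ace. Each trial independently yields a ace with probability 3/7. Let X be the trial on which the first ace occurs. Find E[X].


For geometric (trials until first success), E[X] = 1/p = 1/(3/7) = 7/3

7/3


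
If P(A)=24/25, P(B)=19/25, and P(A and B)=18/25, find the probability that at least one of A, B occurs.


P(A∪B) = P(A) + P(B) - P(A∩B)
= 24/25 + 19/25 - 18/25 = 1

1


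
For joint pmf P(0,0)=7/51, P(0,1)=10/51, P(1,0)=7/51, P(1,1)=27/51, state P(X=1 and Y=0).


Read from table: P(X=1, Y=0) = 7/51

7/51


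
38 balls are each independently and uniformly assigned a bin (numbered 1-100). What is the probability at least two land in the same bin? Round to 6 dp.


P(all different) = prod((100-i)/100 for i=0..37) = 0.000297
P(at least one match) = 1 - 0.000297 = 0.999703

0.999703


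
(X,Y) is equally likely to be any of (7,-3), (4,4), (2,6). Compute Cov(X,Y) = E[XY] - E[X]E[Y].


E[X]=13/3, E[Y]=7/3, E[XY]=7/3
Cov(X,Y) = E[XY] - E[X]E[Y] = 7/3 - 13/3*7/3 = -70/9

-70/9


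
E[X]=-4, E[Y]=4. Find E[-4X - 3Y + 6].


E[-4X - 3Y + 6] = -4*E[X] - 3*E[Y] + 6
= (-4)*(-4) + (-3)*(4) + (6)
= 16 - 12 + 6 = 10

10


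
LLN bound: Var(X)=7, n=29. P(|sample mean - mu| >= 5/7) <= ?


Var(Xbar) = Var(X)/n = 7/29
Chebyshev: P(|Xbar-mu| >= 5/7) <= Var(Xbar)/(5/7)^2 = (7/29)/(25/49) = 343/725

343/725


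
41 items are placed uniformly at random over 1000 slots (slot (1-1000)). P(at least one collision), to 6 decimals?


P(all different) = prod((1000-i)/1000 for i=0..40) = 0.435483
P(at least one match) = 1 - 0.435483 = 0.564517

0.564517


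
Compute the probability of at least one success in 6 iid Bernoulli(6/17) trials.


P(at least one) = 1 - P(none)
P(none) = (1 - 6/17)^6 = (11/17)^6 = 1771561/24137569
P(at least one) = 1 - 1771561/24137569 = 22366008/24137569

22366008/24137569


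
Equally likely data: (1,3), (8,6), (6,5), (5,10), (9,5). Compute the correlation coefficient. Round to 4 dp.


Cov(X,Y) = 1.5600, Var(X) = 7.7600, Var(Y) = 5.3600
rho = Cov/(sqrt(VarX)*sqrt(VarY)) = 0.2419

0.2419


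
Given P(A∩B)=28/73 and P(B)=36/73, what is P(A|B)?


P(A|B) = P(A∩B)/P(B) = (28/73)/(36/73) = 28/36 = 7/9

7/9


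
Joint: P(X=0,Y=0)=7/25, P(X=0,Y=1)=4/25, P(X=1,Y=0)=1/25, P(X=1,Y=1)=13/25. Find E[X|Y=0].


P(Y=0) = 8/25
E[X|Y=0] = (0*7 + 1*1)/8 = 1/8

1/8


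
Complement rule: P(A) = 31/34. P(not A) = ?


P(A') = 1 - P(A) = 1 - 31/34 = 3/34

3/34


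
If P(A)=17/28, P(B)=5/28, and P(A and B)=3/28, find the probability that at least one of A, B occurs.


P(A∪B) = P(A) + P(B) - P(A∩B)
= 17/28 + 5/28 - 3/28 = 19/28

19/28


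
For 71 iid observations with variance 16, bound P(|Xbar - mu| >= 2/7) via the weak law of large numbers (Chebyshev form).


Var(Xbar) = Var(X)/n = 16/71
Chebyshev: P(|Xbar-mu| >= 2/7) <= Var(Xbar)/(2/7)^2 = (16/71)/(4/49) = 196/71
Bound exceeds 1, so trivial bound: 1

1


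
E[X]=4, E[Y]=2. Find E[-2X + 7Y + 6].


E[-2X + 7Y + 6] = -2*E[X] + 7*E[Y] + 6
= (-2)*(4) + (7)*(2) + (6)
= -8 + 14 + 6 = 12

12


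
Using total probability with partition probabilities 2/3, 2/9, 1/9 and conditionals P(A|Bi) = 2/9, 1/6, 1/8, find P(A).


P(A) = P(A|B1)P(B1) + P(A|B2)P(B2) + P(A|B3)P(B3)
= 2/9*2/3 + 1/6*2/9 + 1/8*1/9
= 4/27 + 1/27 + 1/72 = 43/216

43/216


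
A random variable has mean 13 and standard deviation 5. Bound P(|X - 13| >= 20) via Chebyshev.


k = 20/5 = 4
Chebyshev: P(|X-mu| >= k*sigma) <= 1/k^2 = 1/4^2 = 1/16

1/16


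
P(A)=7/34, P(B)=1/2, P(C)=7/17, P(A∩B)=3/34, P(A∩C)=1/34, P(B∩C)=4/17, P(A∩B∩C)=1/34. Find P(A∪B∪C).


P(A∪B∪C) = P(A)+P(B)+P(C) - P(AB)-P(AC)-P(BC) + P(ABC)
= 7/34+1/2+7/17 - 3/34-1/34-4/17 + 1/34
= 27/34

27/34


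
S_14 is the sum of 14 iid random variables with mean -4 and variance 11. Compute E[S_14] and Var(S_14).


E[S_n] = n*mu = 14*-4 = -56
Var(S_n) = n*sigma^2 = 14*11 = 154

E[S_14]=-56, Var(S_14)=154


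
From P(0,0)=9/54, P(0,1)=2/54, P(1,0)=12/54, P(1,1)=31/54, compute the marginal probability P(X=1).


P(X=1) = P(1,0)+P(1,1) = 12/54 + 31/54 = 43/54

43/54


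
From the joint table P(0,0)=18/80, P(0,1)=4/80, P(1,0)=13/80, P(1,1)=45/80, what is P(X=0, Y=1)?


Read from table: P(X=0, Y=1) = 4/80 = 1/20

1/20


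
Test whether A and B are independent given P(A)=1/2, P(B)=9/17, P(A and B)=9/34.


P(A)*P(B) = 1/2*9/17 = 9/34
P(A∩B) = 9/34, which equals P(A)P(B), so independent

Yes, A and B are independent


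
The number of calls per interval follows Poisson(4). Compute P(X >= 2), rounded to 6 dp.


P(X>=2) = 1 - P(X<=1) = 1 - (e^(-4)*4^0/0! + e^(-4)*4^1/1!)
≈ 1 - (0.0183156389 + 0.0732625556)
= 1 - 0.0915781945 = 0.9084218055
≈ 0.908422

0.908422


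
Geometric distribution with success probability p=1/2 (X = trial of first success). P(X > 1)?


P(X > 1) = P(first 1 trials all fail) = (1-p)^1 = (1/2)^1 = 1/2

1/2


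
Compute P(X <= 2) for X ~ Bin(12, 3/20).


P(X<=2) = P(X=0) + P(X=1) + P(X=2)
= 582622237229761/4096000000000000 + 308447066768697/1024000000000000 + 598750188433353/2048000000000000
= 602782176234251/819200000000000

602782176234251/819200000000000


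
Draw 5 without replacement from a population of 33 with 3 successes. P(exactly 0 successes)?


P(X=0) = C(3,0)*C(30,5) / C(33,5)
= 1*142506 / 237336
= 142506/237336 = 819/1364

819/1364


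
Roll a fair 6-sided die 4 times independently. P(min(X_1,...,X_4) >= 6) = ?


P(min >= 6) = P(all X_i >= 6) = (P(X_1 >= 6))^4
= (1/6)^4 = 1/1296

1/1296


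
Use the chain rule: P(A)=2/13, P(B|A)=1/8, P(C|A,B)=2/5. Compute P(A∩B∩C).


P(A∩B∩C) = P(A) * P(B|A) * P(C|A∩B)
= 2/13 * 1/8 * 2/5
= 1/52 * 2/5 = 1/130

1/130


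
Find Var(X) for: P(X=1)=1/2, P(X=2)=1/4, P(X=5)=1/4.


E[X] = 9/4, E[X^2] = 31/4
Var(X) = E[X^2] - (E[X])^2 = 31/4 - (9/4)^2 = 43/16

43/16


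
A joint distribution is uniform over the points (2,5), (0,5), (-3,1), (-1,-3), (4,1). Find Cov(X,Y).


E[X]=2/5, E[Y]=9/5, E[XY]=14/5
Cov(X,Y) = E[XY] - E[X]E[Y] = 14/5 - 2/5*9/5 = 52/25

52/25


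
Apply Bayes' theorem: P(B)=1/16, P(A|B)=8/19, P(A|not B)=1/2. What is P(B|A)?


P(A) = P(A|B)P(B) + P(A|B')P(B') = 8/19*1/16 + 1/2*15/16 = 301/608
P(B|A) = P(A|B)P(B)/P(A) = (1/38)/(301/608) = 16/301

16/301


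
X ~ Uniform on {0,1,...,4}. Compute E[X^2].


E[X^2] = (1/5) * sum(x^2 for x=0..4)
= 30/5 = 6

6


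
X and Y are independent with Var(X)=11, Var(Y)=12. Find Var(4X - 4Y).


Independence => Cov(X,Y)=0
Var(4X - 4Y) = 4^2*Var(X) + (-4)^2*Var(Y)
= 16*11 + 16*12 = 368

368


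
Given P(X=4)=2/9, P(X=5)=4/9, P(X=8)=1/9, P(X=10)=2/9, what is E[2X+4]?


E[2X+4] = sum(g(x)*P(x))
= 12*2/9 + 14*4/9 + 20*1/9 + 24*2/9
= 148/9

148/9


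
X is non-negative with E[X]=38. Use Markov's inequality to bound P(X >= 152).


Markov: P(X >= a) <= E[X]/a
P(X >= 152) <= 38/152 = 1/4

1/4


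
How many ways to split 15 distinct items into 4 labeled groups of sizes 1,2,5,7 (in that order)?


15! = 1307674368000
Denominator: 1!=1 * 2!=2 * 5!=120 * 7!=5040
Coefficient = 1307674368000 / 1209600 = 1081080

1081080


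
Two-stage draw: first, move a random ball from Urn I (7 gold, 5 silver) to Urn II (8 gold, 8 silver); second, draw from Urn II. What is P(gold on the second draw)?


P(transfer gold) = 7/12; P(transfer silver) = 5/12
If gold transferred: Urn II has 9 gold of 17, so P(gold|gold moved) = 9/17
If silver transferred: Urn II has 8 gold of 17, so P(gold|silver moved) = 8/17
By total probability: P(gold) = 7/12*9/17 + 5/12*8/17 = 103/204

103/204


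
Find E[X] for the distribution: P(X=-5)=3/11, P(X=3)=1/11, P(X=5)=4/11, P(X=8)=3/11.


E[X] = sum(x * P(x))
= -5*3/11 + 3*1/11 + 5*4/11 + 8*3/11
= 32/11

32/11


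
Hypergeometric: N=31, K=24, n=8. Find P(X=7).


P(X=7) = C(24,7)*C(7,1) / C(31,8)
= 346104*7 / 7888725
= 2422728/7888725 = 269192/876525

269192/876525


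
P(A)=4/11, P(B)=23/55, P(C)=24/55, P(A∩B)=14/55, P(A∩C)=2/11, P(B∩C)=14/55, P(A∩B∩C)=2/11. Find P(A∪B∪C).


P(A∪B∪C) = P(A)+P(B)+P(C) - P(AB)-P(AC)-P(BC) + P(ABC)
= 4/11+23/55+24/55 - 14/55-2/11-14/55 + 2/11
= 39/55

39/55


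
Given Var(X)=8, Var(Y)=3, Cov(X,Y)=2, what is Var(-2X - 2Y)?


Var(-2X - 2Y) = (-2)^2*Var(X) + (-2)^2*Var(Y) + 2*(-2)*(-2)*Cov(X,Y)
= 4*8 + 4*3 + 8*2
= 32 + 12 + 16 = 60

60


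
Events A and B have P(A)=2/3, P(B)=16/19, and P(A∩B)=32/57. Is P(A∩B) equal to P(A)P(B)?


P(A)*P(B) = 2/3*16/19 = 32/57
P(A∩B) = 32/57, which equals P(A)P(B), so independent

Yes, A and B are independent


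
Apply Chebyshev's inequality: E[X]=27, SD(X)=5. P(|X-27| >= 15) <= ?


k = 15/5 = 3
Chebyshev: P(|X-mu| >= k*sigma) <= 1/k^2 = 1/3^2 = 1/9

1/9


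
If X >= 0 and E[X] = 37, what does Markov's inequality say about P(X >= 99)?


Markov: P(X >= a) <= E[X]/a
P(X >= 99) <= 37/99

37/99


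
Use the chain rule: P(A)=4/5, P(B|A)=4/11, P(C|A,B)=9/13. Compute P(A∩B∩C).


P(A∩B∩C) = P(A) * P(B|A) * P(C|A∩B)
= 4/5 * 4/11 * 9/13
= 16/55 * 9/13 = 144/715

144/715


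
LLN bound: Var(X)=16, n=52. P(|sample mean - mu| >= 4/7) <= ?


Var(Xbar) = Var(X)/n = 16/52
Chebyshev: P(|Xbar-mu| >= 4/7) <= Var(Xbar)/(4/7)^2 = (4/13)/(16/49) = 49/52

49/52


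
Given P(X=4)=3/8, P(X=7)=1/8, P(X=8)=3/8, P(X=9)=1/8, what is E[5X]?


E[5X] = sum(g(x)*P(x))
= 20*3/8 + 35*1/8 + 40*3/8 + 45*1/8
= 65/2

65/2


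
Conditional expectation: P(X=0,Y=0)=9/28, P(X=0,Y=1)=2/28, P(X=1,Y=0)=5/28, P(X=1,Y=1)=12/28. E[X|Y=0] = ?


P(Y=0) = 14/28
E[X|Y=0] = (0*9 + 1*5)/14 = 5/14

5/14


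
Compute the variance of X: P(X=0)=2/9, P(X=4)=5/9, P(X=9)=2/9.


E[X] = 38/9, E[X^2] = 242/9
Var(X) = E[X^2] - (E[X])^2 = 242/9 - (38/9)^2 = 734/81

734/81


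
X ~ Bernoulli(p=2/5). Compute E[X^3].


For Bernoulli: X in {0,1}
E[X^3] = 0^3*(1-2/5) + 1^3*2/5 = 2/5

2/5


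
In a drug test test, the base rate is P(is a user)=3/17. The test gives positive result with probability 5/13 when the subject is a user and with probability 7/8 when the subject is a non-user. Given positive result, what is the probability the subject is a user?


P(A) = P(A|B)P(B) + P(A|B')P(B') = 5/13*3/17 + 7/8*14/17 = 41/52
P(B|A) = P(A|B)P(B)/P(A) = (15/221)/(41/52) = 60/697

60/697


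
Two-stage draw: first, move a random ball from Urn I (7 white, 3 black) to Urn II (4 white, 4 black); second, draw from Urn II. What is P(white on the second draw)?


P(transfer white) = 7/10; P(transfer black) = 3/10
If white transferred: Urn II has 5 white of 9, so P(white|white moved) = 5/9
If black transferred: Urn II has 4 white of 9, so P(white|black moved) = 4/9
By total probability: P(white) = 7/10*5/9 + 3/10*4/9 = 47/90

47/90


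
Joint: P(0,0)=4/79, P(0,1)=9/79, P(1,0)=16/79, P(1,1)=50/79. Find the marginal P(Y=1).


P(Y=1) = P(0,1)+P(1,1) = 9/79 + 50/79 = 59/79

59/79


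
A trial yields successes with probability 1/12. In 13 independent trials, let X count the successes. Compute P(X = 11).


P(X=11) = C(13,11) * p^11 * (1-p)^2
= 78 * 1/743008370688 * 121/144
= 1573/17832200896512

1573/17832200896512


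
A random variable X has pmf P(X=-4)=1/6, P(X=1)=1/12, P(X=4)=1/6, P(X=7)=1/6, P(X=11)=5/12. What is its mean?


E[X] = sum(x * P(x))
= -4*1/6 + 1*1/12 + 4*1/6 + 7*1/6 + 11*5/12
= 35/6

35/6
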